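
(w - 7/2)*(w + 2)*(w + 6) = w^3 + 9*w^2/2 - 16*w - 42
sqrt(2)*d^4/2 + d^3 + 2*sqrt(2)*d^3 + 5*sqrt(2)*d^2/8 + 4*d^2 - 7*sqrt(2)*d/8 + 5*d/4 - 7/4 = (d - 1/2)*(d + 1)*(d + 7/2)*(sqrt(2)*d/2 + 1)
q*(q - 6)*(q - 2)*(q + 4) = q^4 - 4*q^3 - 20*q^2 + 48*q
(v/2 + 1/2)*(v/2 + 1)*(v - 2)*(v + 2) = v^4/4 + 3*v^3/4 - v^2/2 - 3*v - 2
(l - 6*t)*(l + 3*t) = l^2 - 3*l*t - 18*t^2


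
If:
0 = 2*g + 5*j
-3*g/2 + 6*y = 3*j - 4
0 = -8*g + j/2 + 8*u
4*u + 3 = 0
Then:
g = -30/41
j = 12/41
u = -3/4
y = -173/246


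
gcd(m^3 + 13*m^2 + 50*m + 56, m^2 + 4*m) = m + 4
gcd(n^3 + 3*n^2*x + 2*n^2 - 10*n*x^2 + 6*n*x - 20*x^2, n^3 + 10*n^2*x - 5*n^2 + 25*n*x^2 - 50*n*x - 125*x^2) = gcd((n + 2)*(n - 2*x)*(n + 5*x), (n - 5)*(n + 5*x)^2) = n + 5*x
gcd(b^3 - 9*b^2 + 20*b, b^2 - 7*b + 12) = b - 4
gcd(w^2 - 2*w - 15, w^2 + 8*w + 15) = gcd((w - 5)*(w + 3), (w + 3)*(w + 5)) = w + 3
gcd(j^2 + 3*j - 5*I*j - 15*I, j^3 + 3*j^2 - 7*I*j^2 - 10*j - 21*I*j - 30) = j^2 + j*(3 - 5*I) - 15*I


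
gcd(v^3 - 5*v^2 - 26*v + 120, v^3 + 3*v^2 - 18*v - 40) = v^2 + v - 20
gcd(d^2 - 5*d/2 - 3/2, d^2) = 1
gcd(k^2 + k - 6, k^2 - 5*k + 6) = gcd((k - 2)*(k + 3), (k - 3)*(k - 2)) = k - 2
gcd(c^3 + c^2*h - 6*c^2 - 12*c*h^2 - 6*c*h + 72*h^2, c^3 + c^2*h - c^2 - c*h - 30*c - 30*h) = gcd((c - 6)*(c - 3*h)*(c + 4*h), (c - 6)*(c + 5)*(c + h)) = c - 6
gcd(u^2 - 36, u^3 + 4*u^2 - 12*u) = u + 6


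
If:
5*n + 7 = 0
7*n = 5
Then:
No Solution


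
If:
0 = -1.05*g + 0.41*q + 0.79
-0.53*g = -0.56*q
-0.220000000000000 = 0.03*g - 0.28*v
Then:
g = 1.19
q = 1.13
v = 0.91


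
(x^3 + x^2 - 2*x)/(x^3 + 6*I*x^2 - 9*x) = (x^2 + x - 2)/(x^2 + 6*I*x - 9)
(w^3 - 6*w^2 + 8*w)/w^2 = w - 6 + 8/w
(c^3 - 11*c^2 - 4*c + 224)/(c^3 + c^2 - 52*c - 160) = (c - 7)/(c + 5)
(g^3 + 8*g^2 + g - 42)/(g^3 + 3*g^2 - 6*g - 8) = (g^2 + 10*g + 21)/(g^2 + 5*g + 4)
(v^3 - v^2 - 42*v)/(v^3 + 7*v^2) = (v^2 - v - 42)/(v*(v + 7))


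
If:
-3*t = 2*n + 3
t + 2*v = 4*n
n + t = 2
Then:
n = 9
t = -7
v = 43/2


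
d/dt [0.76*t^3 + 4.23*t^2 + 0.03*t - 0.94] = 2.28*t^2 + 8.46*t + 0.03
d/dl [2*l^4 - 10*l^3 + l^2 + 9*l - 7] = 8*l^3 - 30*l^2 + 2*l + 9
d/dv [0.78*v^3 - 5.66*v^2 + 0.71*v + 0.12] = 2.34*v^2 - 11.32*v + 0.71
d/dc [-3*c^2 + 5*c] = 5 - 6*c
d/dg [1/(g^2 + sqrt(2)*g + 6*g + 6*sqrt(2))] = (-2*g - 6 - sqrt(2))/(g^2 + sqrt(2)*g + 6*g + 6*sqrt(2))^2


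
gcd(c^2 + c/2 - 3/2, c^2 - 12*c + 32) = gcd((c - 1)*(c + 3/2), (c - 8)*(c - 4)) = 1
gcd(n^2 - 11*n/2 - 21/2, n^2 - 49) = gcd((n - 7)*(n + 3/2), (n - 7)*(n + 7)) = n - 7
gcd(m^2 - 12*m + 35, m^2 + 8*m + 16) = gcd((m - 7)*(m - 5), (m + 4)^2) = 1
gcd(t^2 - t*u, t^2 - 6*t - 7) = 1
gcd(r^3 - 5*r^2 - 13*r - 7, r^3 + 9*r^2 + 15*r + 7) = r^2 + 2*r + 1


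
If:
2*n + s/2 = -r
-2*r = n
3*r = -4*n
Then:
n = 0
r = 0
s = 0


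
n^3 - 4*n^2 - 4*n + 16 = (n - 4)*(n - 2)*(n + 2)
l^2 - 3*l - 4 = (l - 4)*(l + 1)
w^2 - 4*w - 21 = (w - 7)*(w + 3)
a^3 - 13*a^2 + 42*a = a*(a - 7)*(a - 6)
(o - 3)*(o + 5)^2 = o^3 + 7*o^2 - 5*o - 75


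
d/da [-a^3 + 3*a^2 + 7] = 3*a*(2 - a)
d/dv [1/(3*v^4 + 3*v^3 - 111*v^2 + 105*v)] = (-4*v^3 - 3*v^2 + 74*v - 35)/(3*v^2*(v^3 + v^2 - 37*v + 35)^2)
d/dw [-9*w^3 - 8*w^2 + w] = -27*w^2 - 16*w + 1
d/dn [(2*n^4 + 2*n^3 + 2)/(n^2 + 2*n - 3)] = 2*(n^2*(4*n + 3)*(n^2 + 2*n - 3) - 2*(n + 1)*(n^4 + n^3 + 1))/(n^2 + 2*n - 3)^2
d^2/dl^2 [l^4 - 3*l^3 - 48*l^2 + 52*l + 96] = 12*l^2 - 18*l - 96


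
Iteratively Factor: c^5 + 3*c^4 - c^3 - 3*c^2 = (c + 3)*(c^4 - c^2) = c*(c + 3)*(c^3 - c) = c^2*(c + 3)*(c^2 - 1) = c^2*(c + 1)*(c + 3)*(c - 1)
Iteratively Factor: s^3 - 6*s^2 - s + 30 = (s - 3)*(s^2 - 3*s - 10) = (s - 3)*(s + 2)*(s - 5)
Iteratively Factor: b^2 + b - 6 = (b - 2)*(b + 3)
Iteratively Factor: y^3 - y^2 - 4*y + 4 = (y + 2)*(y^2 - 3*y + 2) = (y - 2)*(y + 2)*(y - 1)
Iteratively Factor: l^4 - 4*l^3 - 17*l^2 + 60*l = (l - 3)*(l^3 - l^2 - 20*l) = (l - 3)*(l + 4)*(l^2 - 5*l) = (l - 5)*(l - 3)*(l + 4)*(l)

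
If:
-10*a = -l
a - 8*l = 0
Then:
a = 0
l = 0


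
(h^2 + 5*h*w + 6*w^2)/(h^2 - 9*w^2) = (-h - 2*w)/(-h + 3*w)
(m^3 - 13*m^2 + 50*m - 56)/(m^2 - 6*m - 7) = (m^2 - 6*m + 8)/(m + 1)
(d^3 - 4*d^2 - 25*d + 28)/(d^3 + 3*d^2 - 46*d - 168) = (d - 1)/(d + 6)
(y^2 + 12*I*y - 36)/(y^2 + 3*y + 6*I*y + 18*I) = (y + 6*I)/(y + 3)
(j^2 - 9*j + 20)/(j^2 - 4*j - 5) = (j - 4)/(j + 1)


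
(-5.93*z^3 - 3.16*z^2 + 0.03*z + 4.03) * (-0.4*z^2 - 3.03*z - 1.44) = 2.372*z^5 + 19.2319*z^4 + 18.102*z^3 + 2.8475*z^2 - 12.2541*z - 5.8032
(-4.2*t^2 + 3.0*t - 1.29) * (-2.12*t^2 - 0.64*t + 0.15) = 8.904*t^4 - 3.672*t^3 + 0.184800000000001*t^2 + 1.2756*t - 0.1935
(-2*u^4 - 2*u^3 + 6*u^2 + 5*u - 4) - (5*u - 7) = -2*u^4 - 2*u^3 + 6*u^2 + 3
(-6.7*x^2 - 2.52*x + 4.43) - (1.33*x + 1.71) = -6.7*x^2 - 3.85*x + 2.72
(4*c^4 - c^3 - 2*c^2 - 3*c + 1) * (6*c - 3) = 24*c^5 - 18*c^4 - 9*c^3 - 12*c^2 + 15*c - 3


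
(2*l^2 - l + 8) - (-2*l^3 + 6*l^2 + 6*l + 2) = 2*l^3 - 4*l^2 - 7*l + 6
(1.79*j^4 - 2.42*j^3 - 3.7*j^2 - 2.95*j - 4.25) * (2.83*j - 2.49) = 5.0657*j^5 - 11.3057*j^4 - 4.4452*j^3 + 0.8645*j^2 - 4.682*j + 10.5825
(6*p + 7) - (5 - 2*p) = 8*p + 2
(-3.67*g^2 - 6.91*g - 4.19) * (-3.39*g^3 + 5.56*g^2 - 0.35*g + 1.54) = 12.4413*g^5 + 3.0197*g^4 - 22.931*g^3 - 26.5297*g^2 - 9.1749*g - 6.4526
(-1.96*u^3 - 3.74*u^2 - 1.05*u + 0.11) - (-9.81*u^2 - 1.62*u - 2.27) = -1.96*u^3 + 6.07*u^2 + 0.57*u + 2.38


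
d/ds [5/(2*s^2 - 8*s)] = 5*(2 - s)/(s^2*(s - 4)^2)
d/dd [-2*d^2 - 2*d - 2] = -4*d - 2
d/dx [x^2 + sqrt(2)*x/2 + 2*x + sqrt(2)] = 2*x + sqrt(2)/2 + 2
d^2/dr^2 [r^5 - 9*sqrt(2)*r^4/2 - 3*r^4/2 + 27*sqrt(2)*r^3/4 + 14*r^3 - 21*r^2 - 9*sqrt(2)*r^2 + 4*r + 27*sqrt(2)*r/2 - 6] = 20*r^3 - 54*sqrt(2)*r^2 - 18*r^2 + 81*sqrt(2)*r/2 + 84*r - 42 - 18*sqrt(2)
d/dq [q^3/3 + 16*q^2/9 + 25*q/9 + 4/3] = q^2 + 32*q/9 + 25/9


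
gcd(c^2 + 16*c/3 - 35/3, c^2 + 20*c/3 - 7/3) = c + 7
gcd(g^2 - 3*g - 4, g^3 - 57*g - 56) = g + 1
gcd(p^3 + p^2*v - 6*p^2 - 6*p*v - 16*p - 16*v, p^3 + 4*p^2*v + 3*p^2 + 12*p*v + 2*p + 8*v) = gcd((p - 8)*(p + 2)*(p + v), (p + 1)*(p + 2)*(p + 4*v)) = p + 2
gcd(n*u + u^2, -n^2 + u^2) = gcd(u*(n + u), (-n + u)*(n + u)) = n + u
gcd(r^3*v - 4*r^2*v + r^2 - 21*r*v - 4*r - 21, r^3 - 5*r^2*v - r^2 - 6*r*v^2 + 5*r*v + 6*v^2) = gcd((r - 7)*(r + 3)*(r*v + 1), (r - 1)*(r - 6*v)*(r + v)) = 1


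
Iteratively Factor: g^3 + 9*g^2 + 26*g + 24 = (g + 2)*(g^2 + 7*g + 12) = (g + 2)*(g + 3)*(g + 4)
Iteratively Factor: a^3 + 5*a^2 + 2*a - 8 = (a + 4)*(a^2 + a - 2) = (a + 2)*(a + 4)*(a - 1)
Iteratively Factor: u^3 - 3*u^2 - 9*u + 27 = (u + 3)*(u^2 - 6*u + 9) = (u - 3)*(u + 3)*(u - 3)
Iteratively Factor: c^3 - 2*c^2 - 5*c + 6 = (c - 3)*(c^2 + c - 2) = (c - 3)*(c - 1)*(c + 2)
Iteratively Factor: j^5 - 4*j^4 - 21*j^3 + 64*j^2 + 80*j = (j)*(j^4 - 4*j^3 - 21*j^2 + 64*j + 80) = j*(j - 4)*(j^3 - 21*j - 20) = j*(j - 4)*(j + 1)*(j^2 - j - 20) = j*(j - 5)*(j - 4)*(j + 1)*(j + 4)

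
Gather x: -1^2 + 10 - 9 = 0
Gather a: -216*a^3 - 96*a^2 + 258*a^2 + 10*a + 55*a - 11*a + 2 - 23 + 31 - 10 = -216*a^3 + 162*a^2 + 54*a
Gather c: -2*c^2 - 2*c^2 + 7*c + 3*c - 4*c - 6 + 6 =-4*c^2 + 6*c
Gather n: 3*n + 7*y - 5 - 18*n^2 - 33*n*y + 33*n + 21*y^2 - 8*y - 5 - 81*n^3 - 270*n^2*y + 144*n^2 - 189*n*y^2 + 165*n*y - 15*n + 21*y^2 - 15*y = -81*n^3 + n^2*(126 - 270*y) + n*(-189*y^2 + 132*y + 21) + 42*y^2 - 16*y - 10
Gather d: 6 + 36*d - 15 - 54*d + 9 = -18*d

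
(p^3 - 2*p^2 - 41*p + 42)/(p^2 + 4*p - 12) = (p^2 - 8*p + 7)/(p - 2)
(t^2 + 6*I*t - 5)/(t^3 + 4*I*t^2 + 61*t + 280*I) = (t + I)/(t^2 - I*t + 56)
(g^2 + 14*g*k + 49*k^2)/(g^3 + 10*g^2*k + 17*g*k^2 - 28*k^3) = (g + 7*k)/(g^2 + 3*g*k - 4*k^2)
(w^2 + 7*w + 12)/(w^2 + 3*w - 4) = (w + 3)/(w - 1)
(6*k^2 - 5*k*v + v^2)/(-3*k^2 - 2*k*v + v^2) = (-2*k + v)/(k + v)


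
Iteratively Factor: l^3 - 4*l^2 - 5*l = (l)*(l^2 - 4*l - 5) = l*(l - 5)*(l + 1)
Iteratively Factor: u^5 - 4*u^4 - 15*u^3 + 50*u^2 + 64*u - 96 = (u - 4)*(u^4 - 15*u^2 - 10*u + 24) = (u - 4)*(u + 2)*(u^3 - 2*u^2 - 11*u + 12) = (u - 4)^2*(u + 2)*(u^2 + 2*u - 3) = (u - 4)^2*(u - 1)*(u + 2)*(u + 3)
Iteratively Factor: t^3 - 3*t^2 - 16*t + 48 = (t + 4)*(t^2 - 7*t + 12) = (t - 3)*(t + 4)*(t - 4)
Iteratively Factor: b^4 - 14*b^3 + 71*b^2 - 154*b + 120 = (b - 3)*(b^3 - 11*b^2 + 38*b - 40) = (b - 5)*(b - 3)*(b^2 - 6*b + 8) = (b - 5)*(b - 4)*(b - 3)*(b - 2)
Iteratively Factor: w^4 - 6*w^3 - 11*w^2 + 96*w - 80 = (w - 1)*(w^3 - 5*w^2 - 16*w + 80) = (w - 5)*(w - 1)*(w^2 - 16) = (w - 5)*(w - 1)*(w + 4)*(w - 4)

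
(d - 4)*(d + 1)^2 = d^3 - 2*d^2 - 7*d - 4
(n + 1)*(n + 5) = n^2 + 6*n + 5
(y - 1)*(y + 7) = y^2 + 6*y - 7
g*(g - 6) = g^2 - 6*g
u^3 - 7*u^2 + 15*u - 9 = (u - 3)^2*(u - 1)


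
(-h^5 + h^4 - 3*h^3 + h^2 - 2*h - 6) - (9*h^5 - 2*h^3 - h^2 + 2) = -10*h^5 + h^4 - h^3 + 2*h^2 - 2*h - 8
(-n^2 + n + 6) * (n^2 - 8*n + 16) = -n^4 + 9*n^3 - 18*n^2 - 32*n + 96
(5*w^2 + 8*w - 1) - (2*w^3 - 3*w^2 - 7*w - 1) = -2*w^3 + 8*w^2 + 15*w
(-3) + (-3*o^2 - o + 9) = -3*o^2 - o + 6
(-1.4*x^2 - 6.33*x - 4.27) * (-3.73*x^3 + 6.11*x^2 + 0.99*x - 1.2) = 5.222*x^5 + 15.0569*x^4 - 24.1352*x^3 - 30.6764*x^2 + 3.3687*x + 5.124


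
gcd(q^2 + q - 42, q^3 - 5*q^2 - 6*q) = q - 6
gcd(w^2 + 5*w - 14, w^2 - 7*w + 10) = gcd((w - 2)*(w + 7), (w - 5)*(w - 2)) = w - 2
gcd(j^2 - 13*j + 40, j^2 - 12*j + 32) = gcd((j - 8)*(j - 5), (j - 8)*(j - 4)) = j - 8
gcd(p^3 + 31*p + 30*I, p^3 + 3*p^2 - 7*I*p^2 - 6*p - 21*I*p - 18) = p - 6*I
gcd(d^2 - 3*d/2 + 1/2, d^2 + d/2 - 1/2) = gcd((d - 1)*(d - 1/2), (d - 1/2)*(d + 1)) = d - 1/2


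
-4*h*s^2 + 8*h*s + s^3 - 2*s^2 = s*(-4*h + s)*(s - 2)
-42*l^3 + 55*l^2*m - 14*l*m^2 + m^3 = (-7*l + m)*(-6*l + m)*(-l + m)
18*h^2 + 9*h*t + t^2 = (3*h + t)*(6*h + t)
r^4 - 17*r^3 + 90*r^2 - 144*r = r*(r - 8)*(r - 6)*(r - 3)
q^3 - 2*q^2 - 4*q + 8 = (q - 2)^2*(q + 2)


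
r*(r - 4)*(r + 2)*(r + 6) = r^4 + 4*r^3 - 20*r^2 - 48*r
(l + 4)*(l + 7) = l^2 + 11*l + 28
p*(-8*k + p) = -8*k*p + p^2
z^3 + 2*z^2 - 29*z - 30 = (z - 5)*(z + 1)*(z + 6)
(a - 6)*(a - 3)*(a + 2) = a^3 - 7*a^2 + 36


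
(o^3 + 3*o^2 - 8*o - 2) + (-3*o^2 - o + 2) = o^3 - 9*o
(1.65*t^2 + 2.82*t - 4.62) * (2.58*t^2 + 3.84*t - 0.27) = 4.257*t^4 + 13.6116*t^3 - 1.5363*t^2 - 18.5022*t + 1.2474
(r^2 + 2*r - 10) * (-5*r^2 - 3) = -5*r^4 - 10*r^3 + 47*r^2 - 6*r + 30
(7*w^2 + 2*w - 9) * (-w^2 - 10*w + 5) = -7*w^4 - 72*w^3 + 24*w^2 + 100*w - 45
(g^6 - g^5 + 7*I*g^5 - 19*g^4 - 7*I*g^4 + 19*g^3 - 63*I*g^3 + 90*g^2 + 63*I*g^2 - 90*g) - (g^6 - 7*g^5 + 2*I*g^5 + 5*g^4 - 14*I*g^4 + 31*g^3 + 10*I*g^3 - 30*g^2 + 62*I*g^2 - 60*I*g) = 6*g^5 + 5*I*g^5 - 24*g^4 + 7*I*g^4 - 12*g^3 - 73*I*g^3 + 120*g^2 + I*g^2 - 90*g + 60*I*g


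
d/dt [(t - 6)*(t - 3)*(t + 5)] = 3*t^2 - 8*t - 27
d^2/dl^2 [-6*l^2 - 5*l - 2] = -12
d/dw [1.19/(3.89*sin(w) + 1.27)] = -4.6291*cos(w)/(3.89*sin(w) + 1.27)^2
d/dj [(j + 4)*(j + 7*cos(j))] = j - (j + 4)*(7*sin(j) - 1) + 7*cos(j)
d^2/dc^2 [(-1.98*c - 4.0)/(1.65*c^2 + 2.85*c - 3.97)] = (-(1.98*c + 4.0)*(3.3*c + 2.85)*(6.6*c + 5.7) + (19.602*c + 24.486)*(1.65*c^2 + 2.85*c - 3.97))/(1.65*c^2 + 2.85*c - 3.97)^3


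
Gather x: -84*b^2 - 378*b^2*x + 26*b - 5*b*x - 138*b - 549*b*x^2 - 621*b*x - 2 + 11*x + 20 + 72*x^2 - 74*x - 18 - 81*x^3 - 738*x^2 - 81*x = -84*b^2 - 112*b - 81*x^3 + x^2*(-549*b - 666) + x*(-378*b^2 - 626*b - 144)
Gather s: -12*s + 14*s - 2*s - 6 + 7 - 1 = 0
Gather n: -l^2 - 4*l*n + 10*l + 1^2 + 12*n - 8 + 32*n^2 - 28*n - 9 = -l^2 + 10*l + 32*n^2 + n*(-4*l - 16) - 16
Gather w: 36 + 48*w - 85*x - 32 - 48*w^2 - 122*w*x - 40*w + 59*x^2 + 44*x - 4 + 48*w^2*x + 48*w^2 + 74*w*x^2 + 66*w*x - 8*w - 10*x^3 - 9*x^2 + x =48*w^2*x + w*(74*x^2 - 56*x) - 10*x^3 + 50*x^2 - 40*x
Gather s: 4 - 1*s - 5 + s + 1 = 0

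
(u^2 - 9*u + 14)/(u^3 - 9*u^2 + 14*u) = 1/u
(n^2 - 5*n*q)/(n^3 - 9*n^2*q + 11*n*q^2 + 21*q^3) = n*(n - 5*q)/(n^3 - 9*n^2*q + 11*n*q^2 + 21*q^3)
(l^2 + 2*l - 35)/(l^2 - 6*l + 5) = (l + 7)/(l - 1)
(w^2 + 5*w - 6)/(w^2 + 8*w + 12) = (w - 1)/(w + 2)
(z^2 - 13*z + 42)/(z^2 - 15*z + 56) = (z - 6)/(z - 8)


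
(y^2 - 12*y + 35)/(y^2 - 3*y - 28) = (y - 5)/(y + 4)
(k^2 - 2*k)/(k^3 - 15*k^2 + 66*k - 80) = k/(k^2 - 13*k + 40)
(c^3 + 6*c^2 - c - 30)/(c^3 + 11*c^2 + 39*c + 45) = (c - 2)/(c + 3)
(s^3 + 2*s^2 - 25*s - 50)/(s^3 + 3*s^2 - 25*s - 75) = (s + 2)/(s + 3)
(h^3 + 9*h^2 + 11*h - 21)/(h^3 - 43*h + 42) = (h + 3)/(h - 6)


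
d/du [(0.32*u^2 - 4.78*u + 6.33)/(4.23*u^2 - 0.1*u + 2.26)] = (20.1874*u^2 - 52.1054*u - 10.1698)/(17.8929*u^4 - 0.846*u^3 + 19.1296*u^2 - 0.452*u + 5.1076)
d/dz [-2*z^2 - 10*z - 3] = -4*z - 10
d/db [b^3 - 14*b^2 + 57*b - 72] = 3*b^2 - 28*b + 57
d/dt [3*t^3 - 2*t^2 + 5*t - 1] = 9*t^2 - 4*t + 5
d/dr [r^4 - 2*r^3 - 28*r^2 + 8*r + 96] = 4*r^3 - 6*r^2 - 56*r + 8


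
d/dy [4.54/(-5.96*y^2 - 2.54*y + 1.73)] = (54.1168*y + 11.5316)/(5.96*y^2 + 2.54*y - 1.73)^2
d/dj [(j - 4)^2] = 2*j - 8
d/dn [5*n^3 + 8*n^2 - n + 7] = 15*n^2 + 16*n - 1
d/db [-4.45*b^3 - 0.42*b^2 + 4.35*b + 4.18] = -13.35*b^2 - 0.84*b + 4.35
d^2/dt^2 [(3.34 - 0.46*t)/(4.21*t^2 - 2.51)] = (t^2*(473.587952 - 65.224688*t) + (11.6196*t - 28.1228)*(4.21*t^2 - 2.51))/(4.21*t^2 - 2.51)^3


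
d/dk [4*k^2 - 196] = 8*k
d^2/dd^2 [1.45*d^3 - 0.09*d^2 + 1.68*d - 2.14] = 8.7*d - 0.18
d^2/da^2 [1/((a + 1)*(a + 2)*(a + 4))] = 2*(6*a^4 + 56*a^3 + 189*a^2 + 270*a + 140)/(a^9 + 21*a^8 + 189*a^7 + 955*a^6 + 2982*a^5 + 5964*a^4 + 7640*a^3 + 6048*a^2 + 2688*a + 512)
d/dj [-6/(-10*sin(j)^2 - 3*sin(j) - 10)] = -6*(20*sin(j) + 3)*cos(j)/(10*sin(j)^2 + 3*sin(j) + 10)^2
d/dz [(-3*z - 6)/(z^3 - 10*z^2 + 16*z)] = 6*(z^3 - 2*z^2 - 20*z + 16)/(z^2*(z^4 - 20*z^3 + 132*z^2 - 320*z + 256))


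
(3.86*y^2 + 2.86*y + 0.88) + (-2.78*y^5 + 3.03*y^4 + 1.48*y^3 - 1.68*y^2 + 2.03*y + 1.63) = -2.78*y^5 + 3.03*y^4 + 1.48*y^3 + 2.18*y^2 + 4.89*y + 2.51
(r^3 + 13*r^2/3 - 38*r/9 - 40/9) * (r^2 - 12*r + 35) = r^5 - 23*r^4/3 - 191*r^3/9 + 1781*r^2/9 - 850*r/9 - 1400/9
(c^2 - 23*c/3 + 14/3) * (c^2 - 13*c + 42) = c^4 - 62*c^3/3 + 439*c^2/3 - 1148*c/3 + 196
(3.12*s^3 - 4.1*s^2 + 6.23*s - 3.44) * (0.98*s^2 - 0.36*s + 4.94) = 3.0576*s^5 - 5.1412*s^4 + 22.9942*s^3 - 25.868*s^2 + 32.0146*s - 16.9936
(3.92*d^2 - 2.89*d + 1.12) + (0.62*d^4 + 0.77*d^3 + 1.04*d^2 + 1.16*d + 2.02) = 0.62*d^4 + 0.77*d^3 + 4.96*d^2 - 1.73*d + 3.14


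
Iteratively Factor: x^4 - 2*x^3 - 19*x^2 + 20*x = (x)*(x^3 - 2*x^2 - 19*x + 20) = x*(x - 5)*(x^2 + 3*x - 4) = x*(x - 5)*(x - 1)*(x + 4)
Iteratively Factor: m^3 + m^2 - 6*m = (m)*(m^2 + m - 6) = m*(m - 2)*(m + 3)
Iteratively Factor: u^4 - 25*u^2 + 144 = (u + 4)*(u^3 - 4*u^2 - 9*u + 36) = (u + 3)*(u + 4)*(u^2 - 7*u + 12) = (u - 3)*(u + 3)*(u + 4)*(u - 4)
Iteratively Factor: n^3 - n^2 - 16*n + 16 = (n + 4)*(n^2 - 5*n + 4) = (n - 4)*(n + 4)*(n - 1)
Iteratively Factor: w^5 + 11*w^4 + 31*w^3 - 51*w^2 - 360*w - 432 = (w + 4)*(w^4 + 7*w^3 + 3*w^2 - 63*w - 108) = (w + 4)^2*(w^3 + 3*w^2 - 9*w - 27) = (w + 3)*(w + 4)^2*(w^2 - 9) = (w - 3)*(w + 3)*(w + 4)^2*(w + 3)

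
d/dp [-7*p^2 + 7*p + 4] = 7 - 14*p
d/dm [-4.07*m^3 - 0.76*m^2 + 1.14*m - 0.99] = -12.21*m^2 - 1.52*m + 1.14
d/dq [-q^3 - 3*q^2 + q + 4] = -3*q^2 - 6*q + 1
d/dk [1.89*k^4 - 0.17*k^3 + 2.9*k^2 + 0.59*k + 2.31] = 7.56*k^3 - 0.51*k^2 + 5.8*k + 0.59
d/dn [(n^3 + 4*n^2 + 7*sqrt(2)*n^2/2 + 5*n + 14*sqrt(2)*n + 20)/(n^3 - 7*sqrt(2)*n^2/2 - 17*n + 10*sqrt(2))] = 2*(-7*sqrt(2)*n^4 - 4*n^4 - 44*n^3 - 28*sqrt(2)*n^3 - 30*n^2 - 12*sqrt(2)*n^2 + 140*n + 220*sqrt(2)*n + 50*sqrt(2) + 620)/(2*n^6 - 14*sqrt(2)*n^5 - 19*n^4 + 278*sqrt(2)*n^3 + 298*n^2 - 680*sqrt(2)*n + 400)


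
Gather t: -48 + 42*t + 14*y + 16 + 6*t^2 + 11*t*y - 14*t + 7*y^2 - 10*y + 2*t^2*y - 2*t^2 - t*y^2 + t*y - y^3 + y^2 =t^2*(2*y + 4) + t*(-y^2 + 12*y + 28) - y^3 + 8*y^2 + 4*y - 32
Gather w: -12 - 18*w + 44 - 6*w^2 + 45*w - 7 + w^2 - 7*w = -5*w^2 + 20*w + 25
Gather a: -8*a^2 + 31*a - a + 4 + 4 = -8*a^2 + 30*a + 8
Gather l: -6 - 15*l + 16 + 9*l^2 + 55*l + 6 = 9*l^2 + 40*l + 16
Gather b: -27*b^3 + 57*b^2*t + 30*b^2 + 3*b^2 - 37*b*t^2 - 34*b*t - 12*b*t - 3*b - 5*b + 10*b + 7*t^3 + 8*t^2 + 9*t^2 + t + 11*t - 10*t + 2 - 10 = -27*b^3 + b^2*(57*t + 33) + b*(-37*t^2 - 46*t + 2) + 7*t^3 + 17*t^2 + 2*t - 8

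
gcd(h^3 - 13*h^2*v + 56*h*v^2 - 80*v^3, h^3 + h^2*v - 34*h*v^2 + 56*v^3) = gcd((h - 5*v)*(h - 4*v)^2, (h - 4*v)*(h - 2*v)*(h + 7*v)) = -h + 4*v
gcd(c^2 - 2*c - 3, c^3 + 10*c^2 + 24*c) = 1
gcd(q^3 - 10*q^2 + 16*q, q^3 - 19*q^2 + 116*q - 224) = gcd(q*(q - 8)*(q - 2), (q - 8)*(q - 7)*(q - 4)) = q - 8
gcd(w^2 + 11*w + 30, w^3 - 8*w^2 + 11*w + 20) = 1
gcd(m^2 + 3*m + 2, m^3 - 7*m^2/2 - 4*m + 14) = m + 2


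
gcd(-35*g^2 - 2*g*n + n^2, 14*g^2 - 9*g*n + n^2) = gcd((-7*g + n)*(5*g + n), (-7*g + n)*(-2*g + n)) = 7*g - n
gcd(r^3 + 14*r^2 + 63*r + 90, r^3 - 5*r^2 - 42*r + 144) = r + 6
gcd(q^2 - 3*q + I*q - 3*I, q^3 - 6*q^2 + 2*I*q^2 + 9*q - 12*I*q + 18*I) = q - 3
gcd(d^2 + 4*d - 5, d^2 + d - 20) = d + 5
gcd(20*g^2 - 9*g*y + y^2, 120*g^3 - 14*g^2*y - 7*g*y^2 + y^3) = -5*g + y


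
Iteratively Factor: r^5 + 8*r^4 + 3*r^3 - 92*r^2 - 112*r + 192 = (r + 4)*(r^4 + 4*r^3 - 13*r^2 - 40*r + 48) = (r + 4)^2*(r^3 - 13*r + 12) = (r - 1)*(r + 4)^2*(r^2 + r - 12) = (r - 1)*(r + 4)^3*(r - 3)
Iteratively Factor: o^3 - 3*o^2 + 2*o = (o)*(o^2 - 3*o + 2) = o*(o - 1)*(o - 2)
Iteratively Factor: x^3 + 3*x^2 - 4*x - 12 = (x - 2)*(x^2 + 5*x + 6) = (x - 2)*(x + 3)*(x + 2)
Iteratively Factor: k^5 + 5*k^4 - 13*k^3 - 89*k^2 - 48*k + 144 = (k - 4)*(k^4 + 9*k^3 + 23*k^2 + 3*k - 36) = (k - 4)*(k + 3)*(k^3 + 6*k^2 + 5*k - 12) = (k - 4)*(k + 3)*(k + 4)*(k^2 + 2*k - 3) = (k - 4)*(k + 3)^2*(k + 4)*(k - 1)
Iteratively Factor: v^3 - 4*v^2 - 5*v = (v + 1)*(v^2 - 5*v) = (v - 5)*(v + 1)*(v)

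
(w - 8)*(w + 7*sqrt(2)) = w^2 - 8*w + 7*sqrt(2)*w - 56*sqrt(2)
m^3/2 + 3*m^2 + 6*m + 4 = (m/2 + 1)*(m + 2)^2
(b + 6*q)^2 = b^2 + 12*b*q + 36*q^2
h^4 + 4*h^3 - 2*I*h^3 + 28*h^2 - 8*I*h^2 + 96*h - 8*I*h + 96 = (h + 2)^2*(h - 6*I)*(h + 4*I)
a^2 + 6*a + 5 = (a + 1)*(a + 5)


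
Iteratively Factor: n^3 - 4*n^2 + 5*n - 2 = (n - 1)*(n^2 - 3*n + 2) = (n - 2)*(n - 1)*(n - 1)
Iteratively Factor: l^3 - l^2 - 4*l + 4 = (l + 2)*(l^2 - 3*l + 2) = (l - 1)*(l + 2)*(l - 2)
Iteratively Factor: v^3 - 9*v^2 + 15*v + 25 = (v + 1)*(v^2 - 10*v + 25) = (v - 5)*(v + 1)*(v - 5)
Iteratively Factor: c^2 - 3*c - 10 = (c - 5)*(c + 2)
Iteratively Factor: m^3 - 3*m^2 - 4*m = (m + 1)*(m^2 - 4*m) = (m - 4)*(m + 1)*(m)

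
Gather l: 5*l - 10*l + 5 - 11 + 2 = -5*l - 4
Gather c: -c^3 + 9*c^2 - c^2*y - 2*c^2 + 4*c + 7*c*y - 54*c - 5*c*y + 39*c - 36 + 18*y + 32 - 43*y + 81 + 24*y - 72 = -c^3 + c^2*(7 - y) + c*(2*y - 11) - y + 5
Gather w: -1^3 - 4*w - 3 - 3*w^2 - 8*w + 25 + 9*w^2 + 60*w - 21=6*w^2 + 48*w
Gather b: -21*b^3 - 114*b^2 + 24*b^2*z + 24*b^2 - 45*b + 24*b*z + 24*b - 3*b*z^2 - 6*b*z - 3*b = -21*b^3 + b^2*(24*z - 90) + b*(-3*z^2 + 18*z - 24)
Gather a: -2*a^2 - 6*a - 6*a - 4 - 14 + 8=-2*a^2 - 12*a - 10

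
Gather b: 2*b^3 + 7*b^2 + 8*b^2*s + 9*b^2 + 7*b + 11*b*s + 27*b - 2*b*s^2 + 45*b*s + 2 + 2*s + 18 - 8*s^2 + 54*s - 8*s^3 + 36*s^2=2*b^3 + b^2*(8*s + 16) + b*(-2*s^2 + 56*s + 34) - 8*s^3 + 28*s^2 + 56*s + 20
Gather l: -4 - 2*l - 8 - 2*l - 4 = -4*l - 16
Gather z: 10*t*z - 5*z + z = z*(10*t - 4)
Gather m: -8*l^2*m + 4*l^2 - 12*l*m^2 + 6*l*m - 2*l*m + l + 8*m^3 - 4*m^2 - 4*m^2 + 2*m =4*l^2 + l + 8*m^3 + m^2*(-12*l - 8) + m*(-8*l^2 + 4*l + 2)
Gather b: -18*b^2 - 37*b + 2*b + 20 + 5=-18*b^2 - 35*b + 25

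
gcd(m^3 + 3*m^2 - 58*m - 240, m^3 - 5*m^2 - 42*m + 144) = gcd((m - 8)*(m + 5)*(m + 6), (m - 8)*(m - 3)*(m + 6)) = m^2 - 2*m - 48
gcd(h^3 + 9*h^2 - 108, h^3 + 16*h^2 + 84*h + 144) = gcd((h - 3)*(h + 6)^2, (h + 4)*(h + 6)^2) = h^2 + 12*h + 36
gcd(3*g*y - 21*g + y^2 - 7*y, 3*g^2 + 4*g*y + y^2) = 3*g + y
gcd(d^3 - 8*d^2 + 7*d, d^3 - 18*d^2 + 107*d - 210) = d - 7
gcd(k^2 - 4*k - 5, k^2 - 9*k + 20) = k - 5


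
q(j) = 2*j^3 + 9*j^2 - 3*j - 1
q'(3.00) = 105.00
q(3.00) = 125.00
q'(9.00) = 645.00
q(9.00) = 2159.00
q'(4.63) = 208.96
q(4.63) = 376.55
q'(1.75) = 46.88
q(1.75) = 32.03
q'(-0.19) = -6.20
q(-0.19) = -0.12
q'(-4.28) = 29.87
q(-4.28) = 19.90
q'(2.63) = 85.84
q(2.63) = 89.74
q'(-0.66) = -12.27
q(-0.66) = 4.33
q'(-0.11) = -4.91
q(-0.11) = -0.56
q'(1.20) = 27.24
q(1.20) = 11.82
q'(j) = 6*j^2 + 18*j - 3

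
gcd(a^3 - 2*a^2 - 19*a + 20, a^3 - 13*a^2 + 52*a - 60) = a - 5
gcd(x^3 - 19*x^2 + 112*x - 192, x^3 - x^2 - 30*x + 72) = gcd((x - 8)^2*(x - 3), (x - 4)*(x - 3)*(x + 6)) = x - 3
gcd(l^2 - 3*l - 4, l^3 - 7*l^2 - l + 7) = l + 1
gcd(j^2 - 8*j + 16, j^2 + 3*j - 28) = j - 4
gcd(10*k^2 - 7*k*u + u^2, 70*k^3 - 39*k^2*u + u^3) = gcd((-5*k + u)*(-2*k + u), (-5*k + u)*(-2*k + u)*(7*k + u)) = 10*k^2 - 7*k*u + u^2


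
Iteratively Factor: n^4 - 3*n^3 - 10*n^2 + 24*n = (n - 4)*(n^3 + n^2 - 6*n) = (n - 4)*(n - 2)*(n^2 + 3*n) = (n - 4)*(n - 2)*(n + 3)*(n)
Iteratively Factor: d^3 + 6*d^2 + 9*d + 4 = (d + 1)*(d^2 + 5*d + 4) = (d + 1)^2*(d + 4)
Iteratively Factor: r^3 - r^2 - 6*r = (r + 2)*(r^2 - 3*r) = (r - 3)*(r + 2)*(r)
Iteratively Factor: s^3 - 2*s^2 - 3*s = (s - 3)*(s^2 + s) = s*(s - 3)*(s + 1)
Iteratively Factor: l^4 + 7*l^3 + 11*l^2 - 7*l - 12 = (l + 4)*(l^3 + 3*l^2 - l - 3) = (l + 3)*(l + 4)*(l^2 - 1) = (l - 1)*(l + 3)*(l + 4)*(l + 1)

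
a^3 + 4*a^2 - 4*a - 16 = (a - 2)*(a + 2)*(a + 4)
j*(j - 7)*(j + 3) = j^3 - 4*j^2 - 21*j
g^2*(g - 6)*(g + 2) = g^4 - 4*g^3 - 12*g^2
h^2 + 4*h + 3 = (h + 1)*(h + 3)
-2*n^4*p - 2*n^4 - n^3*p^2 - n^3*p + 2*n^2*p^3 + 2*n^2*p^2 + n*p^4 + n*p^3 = (-n + p)*(n + p)*(2*n + p)*(n*p + n)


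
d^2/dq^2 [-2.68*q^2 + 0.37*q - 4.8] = -5.36000000000000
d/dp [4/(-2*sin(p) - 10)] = 2*cos(p)/(sin(p) + 5)^2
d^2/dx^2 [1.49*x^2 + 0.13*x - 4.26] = 2.98000000000000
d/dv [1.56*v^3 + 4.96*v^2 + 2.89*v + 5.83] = 4.68*v^2 + 9.92*v + 2.89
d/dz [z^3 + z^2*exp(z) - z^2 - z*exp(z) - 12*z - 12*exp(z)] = z^2*exp(z) + 3*z^2 + z*exp(z) - 2*z - 13*exp(z) - 12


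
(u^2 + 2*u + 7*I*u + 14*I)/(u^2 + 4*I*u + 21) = (u + 2)/(u - 3*I)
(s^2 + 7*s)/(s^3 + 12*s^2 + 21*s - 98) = s/(s^2 + 5*s - 14)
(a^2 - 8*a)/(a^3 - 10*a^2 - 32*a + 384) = a/(a^2 - 2*a - 48)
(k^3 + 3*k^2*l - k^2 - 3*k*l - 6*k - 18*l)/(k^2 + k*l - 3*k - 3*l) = (k^2 + 3*k*l + 2*k + 6*l)/(k + l)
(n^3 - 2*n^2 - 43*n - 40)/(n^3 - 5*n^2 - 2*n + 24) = (n^3 - 2*n^2 - 43*n - 40)/(n^3 - 5*n^2 - 2*n + 24)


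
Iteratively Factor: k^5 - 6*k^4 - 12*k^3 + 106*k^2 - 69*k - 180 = (k - 3)*(k^4 - 3*k^3 - 21*k^2 + 43*k + 60) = (k - 3)*(k + 4)*(k^3 - 7*k^2 + 7*k + 15) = (k - 3)^2*(k + 4)*(k^2 - 4*k - 5) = (k - 5)*(k - 3)^2*(k + 4)*(k + 1)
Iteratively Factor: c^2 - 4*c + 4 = (c - 2)*(c - 2)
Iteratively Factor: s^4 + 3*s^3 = (s + 3)*(s^3) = s*(s + 3)*(s^2) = s^2*(s + 3)*(s)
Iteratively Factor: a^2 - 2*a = (a - 2)*(a)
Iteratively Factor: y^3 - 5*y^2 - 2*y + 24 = (y - 3)*(y^2 - 2*y - 8) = (y - 3)*(y + 2)*(y - 4)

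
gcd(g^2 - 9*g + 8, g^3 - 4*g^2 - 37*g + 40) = g^2 - 9*g + 8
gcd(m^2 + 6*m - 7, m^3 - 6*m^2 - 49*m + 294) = m + 7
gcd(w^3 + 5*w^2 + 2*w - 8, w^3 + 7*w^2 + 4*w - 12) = w^2 + w - 2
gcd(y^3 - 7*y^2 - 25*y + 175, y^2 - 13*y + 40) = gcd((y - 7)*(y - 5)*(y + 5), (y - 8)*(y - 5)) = y - 5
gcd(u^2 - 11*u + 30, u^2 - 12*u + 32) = 1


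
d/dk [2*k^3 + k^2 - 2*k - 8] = 6*k^2 + 2*k - 2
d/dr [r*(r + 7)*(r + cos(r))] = -r*(r + 7)*(sin(r) - 1) + r*(r + cos(r)) + (r + 7)*(r + cos(r))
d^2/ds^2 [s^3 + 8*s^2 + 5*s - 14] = 6*s + 16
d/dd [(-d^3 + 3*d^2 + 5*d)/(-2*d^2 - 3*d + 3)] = (2*d^4 + 6*d^3 - 8*d^2 + 18*d + 15)/(4*d^4 + 12*d^3 - 3*d^2 - 18*d + 9)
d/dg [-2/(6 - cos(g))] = 2*sin(g)/(cos(g) - 6)^2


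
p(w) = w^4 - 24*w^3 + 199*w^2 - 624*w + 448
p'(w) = 4*w^3 - 72*w^2 + 398*w - 624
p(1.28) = -72.33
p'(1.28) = -224.14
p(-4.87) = 11541.07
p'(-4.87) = -4731.88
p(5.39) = -48.15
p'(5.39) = 55.83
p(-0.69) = 981.41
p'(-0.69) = -934.21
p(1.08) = -22.68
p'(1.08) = -273.10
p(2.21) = -194.30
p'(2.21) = -52.90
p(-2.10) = 2877.70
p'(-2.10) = -1814.36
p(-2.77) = 4272.35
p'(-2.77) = -2363.92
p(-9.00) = 46240.00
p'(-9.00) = -12954.00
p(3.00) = -200.00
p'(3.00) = 30.00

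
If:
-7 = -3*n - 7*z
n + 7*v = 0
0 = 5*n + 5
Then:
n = -1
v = 1/7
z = 10/7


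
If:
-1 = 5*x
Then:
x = -1/5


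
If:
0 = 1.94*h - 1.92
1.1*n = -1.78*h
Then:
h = 0.99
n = -1.60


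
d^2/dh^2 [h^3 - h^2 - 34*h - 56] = 6*h - 2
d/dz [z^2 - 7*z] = 2*z - 7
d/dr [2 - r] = -1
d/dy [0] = 0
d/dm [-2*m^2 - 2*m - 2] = -4*m - 2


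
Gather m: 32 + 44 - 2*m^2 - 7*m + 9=-2*m^2 - 7*m + 85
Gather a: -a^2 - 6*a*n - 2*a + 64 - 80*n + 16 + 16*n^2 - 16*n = -a^2 + a*(-6*n - 2) + 16*n^2 - 96*n + 80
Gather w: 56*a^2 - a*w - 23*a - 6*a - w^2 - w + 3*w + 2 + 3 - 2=56*a^2 - 29*a - w^2 + w*(2 - a) + 3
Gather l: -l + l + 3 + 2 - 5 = 0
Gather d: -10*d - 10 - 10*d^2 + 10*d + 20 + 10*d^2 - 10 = 0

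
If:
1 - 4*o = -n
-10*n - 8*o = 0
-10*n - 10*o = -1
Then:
No Solution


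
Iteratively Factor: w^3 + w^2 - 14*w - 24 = (w - 4)*(w^2 + 5*w + 6) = (w - 4)*(w + 2)*(w + 3)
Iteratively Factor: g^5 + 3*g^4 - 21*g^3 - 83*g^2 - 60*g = (g)*(g^4 + 3*g^3 - 21*g^2 - 83*g - 60) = g*(g + 4)*(g^3 - g^2 - 17*g - 15) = g*(g + 3)*(g + 4)*(g^2 - 4*g - 5) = g*(g - 5)*(g + 3)*(g + 4)*(g + 1)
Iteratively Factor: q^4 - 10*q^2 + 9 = (q - 3)*(q^3 + 3*q^2 - q - 3) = (q - 3)*(q + 3)*(q^2 - 1) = (q - 3)*(q + 1)*(q + 3)*(q - 1)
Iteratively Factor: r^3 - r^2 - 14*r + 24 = (r - 3)*(r^2 + 2*r - 8) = (r - 3)*(r + 4)*(r - 2)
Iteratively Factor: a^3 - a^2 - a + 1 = (a - 1)*(a^2 - 1) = (a - 1)*(a + 1)*(a - 1)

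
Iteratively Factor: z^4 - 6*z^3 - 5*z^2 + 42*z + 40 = (z - 4)*(z^3 - 2*z^2 - 13*z - 10) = (z - 5)*(z - 4)*(z^2 + 3*z + 2) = (z - 5)*(z - 4)*(z + 1)*(z + 2)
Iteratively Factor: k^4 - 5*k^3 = (k - 5)*(k^3) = k*(k - 5)*(k^2) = k^2*(k - 5)*(k)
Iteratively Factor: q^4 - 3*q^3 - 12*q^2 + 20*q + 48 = (q - 3)*(q^3 - 12*q - 16) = (q - 3)*(q + 2)*(q^2 - 2*q - 8) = (q - 3)*(q + 2)^2*(q - 4)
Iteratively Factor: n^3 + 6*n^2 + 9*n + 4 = (n + 1)*(n^2 + 5*n + 4) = (n + 1)*(n + 4)*(n + 1)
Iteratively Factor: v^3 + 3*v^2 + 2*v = (v + 2)*(v^2 + v) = (v + 1)*(v + 2)*(v)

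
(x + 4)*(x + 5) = x^2 + 9*x + 20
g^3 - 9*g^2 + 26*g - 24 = (g - 4)*(g - 3)*(g - 2)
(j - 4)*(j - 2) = j^2 - 6*j + 8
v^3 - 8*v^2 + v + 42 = (v - 7)*(v - 3)*(v + 2)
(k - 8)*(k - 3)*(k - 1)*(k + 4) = k^4 - 8*k^3 - 13*k^2 + 116*k - 96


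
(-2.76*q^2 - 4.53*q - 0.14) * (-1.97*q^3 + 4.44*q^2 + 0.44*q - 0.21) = 5.4372*q^5 - 3.3303*q^4 - 21.0518*q^3 - 2.0352*q^2 + 0.8897*q + 0.0294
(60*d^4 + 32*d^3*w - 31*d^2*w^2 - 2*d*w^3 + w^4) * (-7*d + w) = -420*d^5 - 164*d^4*w + 249*d^3*w^2 - 17*d^2*w^3 - 9*d*w^4 + w^5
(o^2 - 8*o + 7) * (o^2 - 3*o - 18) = o^4 - 11*o^3 + 13*o^2 + 123*o - 126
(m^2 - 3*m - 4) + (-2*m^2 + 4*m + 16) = -m^2 + m + 12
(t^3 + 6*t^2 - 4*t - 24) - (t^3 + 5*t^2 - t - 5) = t^2 - 3*t - 19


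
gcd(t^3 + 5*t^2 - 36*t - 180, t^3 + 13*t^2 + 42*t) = t + 6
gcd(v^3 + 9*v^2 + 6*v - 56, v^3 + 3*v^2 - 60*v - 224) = v^2 + 11*v + 28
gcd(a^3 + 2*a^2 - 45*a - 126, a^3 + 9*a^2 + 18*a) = a^2 + 9*a + 18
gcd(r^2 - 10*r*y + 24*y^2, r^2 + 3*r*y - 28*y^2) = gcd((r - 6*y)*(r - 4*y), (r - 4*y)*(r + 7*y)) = -r + 4*y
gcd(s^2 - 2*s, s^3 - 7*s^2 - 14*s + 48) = s - 2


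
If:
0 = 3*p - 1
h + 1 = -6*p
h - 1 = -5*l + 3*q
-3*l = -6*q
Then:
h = -3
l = 8/7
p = 1/3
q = 4/7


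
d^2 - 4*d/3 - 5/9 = (d - 5/3)*(d + 1/3)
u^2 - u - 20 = (u - 5)*(u + 4)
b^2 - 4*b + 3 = (b - 3)*(b - 1)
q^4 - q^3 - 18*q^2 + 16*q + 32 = (q - 4)*(q - 2)*(q + 1)*(q + 4)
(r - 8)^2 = r^2 - 16*r + 64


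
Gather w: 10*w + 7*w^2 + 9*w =7*w^2 + 19*w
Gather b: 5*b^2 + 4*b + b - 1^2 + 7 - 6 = 5*b^2 + 5*b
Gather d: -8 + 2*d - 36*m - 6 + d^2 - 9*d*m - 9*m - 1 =d^2 + d*(2 - 9*m) - 45*m - 15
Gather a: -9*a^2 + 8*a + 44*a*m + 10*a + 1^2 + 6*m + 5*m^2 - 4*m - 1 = -9*a^2 + a*(44*m + 18) + 5*m^2 + 2*m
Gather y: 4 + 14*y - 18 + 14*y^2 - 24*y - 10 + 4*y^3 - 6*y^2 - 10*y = 4*y^3 + 8*y^2 - 20*y - 24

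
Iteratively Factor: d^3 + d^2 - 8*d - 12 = (d + 2)*(d^2 - d - 6) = (d - 3)*(d + 2)*(d + 2)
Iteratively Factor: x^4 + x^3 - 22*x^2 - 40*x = (x + 2)*(x^3 - x^2 - 20*x) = (x + 2)*(x + 4)*(x^2 - 5*x) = x*(x + 2)*(x + 4)*(x - 5)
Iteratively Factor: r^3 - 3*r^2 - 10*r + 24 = (r + 3)*(r^2 - 6*r + 8) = (r - 2)*(r + 3)*(r - 4)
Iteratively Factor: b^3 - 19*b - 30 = (b + 3)*(b^2 - 3*b - 10) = (b + 2)*(b + 3)*(b - 5)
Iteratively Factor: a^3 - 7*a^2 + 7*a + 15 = (a - 3)*(a^2 - 4*a - 5) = (a - 3)*(a + 1)*(a - 5)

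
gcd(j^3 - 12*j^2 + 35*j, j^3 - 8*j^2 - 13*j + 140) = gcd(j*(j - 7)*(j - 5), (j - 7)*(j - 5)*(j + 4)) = j^2 - 12*j + 35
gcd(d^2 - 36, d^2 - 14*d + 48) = d - 6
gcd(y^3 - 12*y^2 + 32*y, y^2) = y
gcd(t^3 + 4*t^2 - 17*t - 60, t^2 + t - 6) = t + 3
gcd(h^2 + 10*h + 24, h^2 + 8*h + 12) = h + 6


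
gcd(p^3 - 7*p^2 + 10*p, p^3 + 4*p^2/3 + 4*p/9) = p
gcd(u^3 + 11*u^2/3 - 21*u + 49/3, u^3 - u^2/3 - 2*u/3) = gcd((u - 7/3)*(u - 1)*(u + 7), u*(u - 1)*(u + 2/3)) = u - 1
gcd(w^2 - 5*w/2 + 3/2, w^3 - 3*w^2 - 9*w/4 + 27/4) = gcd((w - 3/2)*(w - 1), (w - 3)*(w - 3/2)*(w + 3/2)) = w - 3/2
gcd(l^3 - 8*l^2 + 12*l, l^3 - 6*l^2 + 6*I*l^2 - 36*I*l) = l^2 - 6*l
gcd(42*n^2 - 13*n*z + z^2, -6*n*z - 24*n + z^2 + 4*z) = -6*n + z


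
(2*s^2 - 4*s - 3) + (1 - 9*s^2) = -7*s^2 - 4*s - 2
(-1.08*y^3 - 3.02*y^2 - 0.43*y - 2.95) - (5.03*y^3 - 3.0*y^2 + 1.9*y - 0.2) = -6.11*y^3 - 0.02*y^2 - 2.33*y - 2.75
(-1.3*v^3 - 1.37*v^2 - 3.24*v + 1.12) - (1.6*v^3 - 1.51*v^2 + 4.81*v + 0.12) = -2.9*v^3 + 0.14*v^2 - 8.05*v + 1.0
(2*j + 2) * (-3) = -6*j - 6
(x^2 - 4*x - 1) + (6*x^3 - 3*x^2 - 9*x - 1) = 6*x^3 - 2*x^2 - 13*x - 2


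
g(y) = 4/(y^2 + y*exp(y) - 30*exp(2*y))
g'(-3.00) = 0.32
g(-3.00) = 0.46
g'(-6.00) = 0.04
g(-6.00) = 0.11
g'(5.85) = 0.00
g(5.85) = -0.00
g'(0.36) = 0.13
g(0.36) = -0.07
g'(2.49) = 0.00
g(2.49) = -0.00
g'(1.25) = 0.02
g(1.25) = -0.01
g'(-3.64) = 0.17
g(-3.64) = 0.30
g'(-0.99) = 3.29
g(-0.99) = -1.13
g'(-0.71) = 1.25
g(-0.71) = -0.56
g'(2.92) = 0.00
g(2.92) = -0.00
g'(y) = 4*(-y*exp(y) - 2*y + 60*exp(2*y) - exp(y))/(y^2 + y*exp(y) - 30*exp(2*y))^2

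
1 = 1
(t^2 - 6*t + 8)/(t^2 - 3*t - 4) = (t - 2)/(t + 1)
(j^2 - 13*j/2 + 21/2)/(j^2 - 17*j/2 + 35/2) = (j - 3)/(j - 5)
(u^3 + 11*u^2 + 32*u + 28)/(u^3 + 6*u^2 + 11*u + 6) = (u^2 + 9*u + 14)/(u^2 + 4*u + 3)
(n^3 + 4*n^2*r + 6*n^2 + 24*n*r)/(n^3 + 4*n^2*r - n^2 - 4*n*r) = (n + 6)/(n - 1)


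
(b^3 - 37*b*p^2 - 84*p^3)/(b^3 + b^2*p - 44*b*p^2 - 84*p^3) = (b^2 + 7*b*p + 12*p^2)/(b^2 + 8*b*p + 12*p^2)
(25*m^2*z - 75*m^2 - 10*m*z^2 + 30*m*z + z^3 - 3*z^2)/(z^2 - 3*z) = 25*m^2/z - 10*m + z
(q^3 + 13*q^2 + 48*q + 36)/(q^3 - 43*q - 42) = (q + 6)/(q - 7)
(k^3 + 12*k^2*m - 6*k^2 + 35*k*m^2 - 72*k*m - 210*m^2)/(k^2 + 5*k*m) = k + 7*m - 6 - 42*m/k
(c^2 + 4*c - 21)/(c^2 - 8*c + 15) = (c + 7)/(c - 5)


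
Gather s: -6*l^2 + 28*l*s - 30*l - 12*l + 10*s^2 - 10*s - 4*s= -6*l^2 - 42*l + 10*s^2 + s*(28*l - 14)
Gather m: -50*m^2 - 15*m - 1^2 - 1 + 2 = -50*m^2 - 15*m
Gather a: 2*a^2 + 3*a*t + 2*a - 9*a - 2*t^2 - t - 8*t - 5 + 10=2*a^2 + a*(3*t - 7) - 2*t^2 - 9*t + 5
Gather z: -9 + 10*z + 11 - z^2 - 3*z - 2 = -z^2 + 7*z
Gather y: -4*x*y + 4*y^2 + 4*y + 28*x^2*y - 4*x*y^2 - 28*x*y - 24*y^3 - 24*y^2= -24*y^3 + y^2*(-4*x - 20) + y*(28*x^2 - 32*x + 4)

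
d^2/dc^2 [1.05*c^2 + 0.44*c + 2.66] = 2.10000000000000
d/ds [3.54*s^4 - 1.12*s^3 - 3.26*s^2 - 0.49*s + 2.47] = 14.16*s^3 - 3.36*s^2 - 6.52*s - 0.49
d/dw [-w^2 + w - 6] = 1 - 2*w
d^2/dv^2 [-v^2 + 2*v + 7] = -2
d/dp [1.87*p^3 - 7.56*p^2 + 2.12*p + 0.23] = 5.61*p^2 - 15.12*p + 2.12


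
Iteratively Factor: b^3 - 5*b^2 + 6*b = (b - 3)*(b^2 - 2*b) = (b - 3)*(b - 2)*(b)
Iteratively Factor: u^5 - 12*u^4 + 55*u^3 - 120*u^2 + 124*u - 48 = (u - 1)*(u^4 - 11*u^3 + 44*u^2 - 76*u + 48) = (u - 3)*(u - 1)*(u^3 - 8*u^2 + 20*u - 16) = (u - 4)*(u - 3)*(u - 1)*(u^2 - 4*u + 4) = (u - 4)*(u - 3)*(u - 2)*(u - 1)*(u - 2)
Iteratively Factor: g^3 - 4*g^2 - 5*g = (g)*(g^2 - 4*g - 5) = g*(g + 1)*(g - 5)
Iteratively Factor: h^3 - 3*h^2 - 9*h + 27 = (h - 3)*(h^2 - 9) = (h - 3)^2*(h + 3)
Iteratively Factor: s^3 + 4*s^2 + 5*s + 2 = (s + 2)*(s^2 + 2*s + 1) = (s + 1)*(s + 2)*(s + 1)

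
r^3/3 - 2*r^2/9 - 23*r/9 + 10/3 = (r/3 + 1)*(r - 2)*(r - 5/3)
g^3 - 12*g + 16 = (g - 2)^2*(g + 4)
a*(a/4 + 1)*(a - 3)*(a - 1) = a^4/4 - 13*a^2/4 + 3*a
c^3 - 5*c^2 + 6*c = c*(c - 3)*(c - 2)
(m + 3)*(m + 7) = m^2 + 10*m + 21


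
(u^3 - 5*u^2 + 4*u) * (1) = u^3 - 5*u^2 + 4*u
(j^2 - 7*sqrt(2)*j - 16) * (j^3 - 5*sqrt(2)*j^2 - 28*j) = j^5 - 12*sqrt(2)*j^4 + 26*j^3 + 276*sqrt(2)*j^2 + 448*j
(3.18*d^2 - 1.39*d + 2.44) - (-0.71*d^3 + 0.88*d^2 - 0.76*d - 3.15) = 0.71*d^3 + 2.3*d^2 - 0.63*d + 5.59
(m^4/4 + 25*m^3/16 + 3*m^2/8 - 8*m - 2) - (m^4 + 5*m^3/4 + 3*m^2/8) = -3*m^4/4 + 5*m^3/16 - 8*m - 2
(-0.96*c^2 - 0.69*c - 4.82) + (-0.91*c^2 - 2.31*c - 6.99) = -1.87*c^2 - 3.0*c - 11.81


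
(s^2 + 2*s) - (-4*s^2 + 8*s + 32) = 5*s^2 - 6*s - 32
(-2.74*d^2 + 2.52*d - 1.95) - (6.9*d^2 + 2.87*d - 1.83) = -9.64*d^2 - 0.35*d - 0.12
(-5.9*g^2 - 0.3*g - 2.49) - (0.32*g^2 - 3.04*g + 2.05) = -6.22*g^2 + 2.74*g - 4.54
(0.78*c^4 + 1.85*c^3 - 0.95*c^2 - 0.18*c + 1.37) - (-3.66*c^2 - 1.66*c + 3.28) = 0.78*c^4 + 1.85*c^3 + 2.71*c^2 + 1.48*c - 1.91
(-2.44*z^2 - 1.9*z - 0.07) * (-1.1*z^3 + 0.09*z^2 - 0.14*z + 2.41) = 2.684*z^5 + 1.8704*z^4 + 0.2476*z^3 - 5.6207*z^2 - 4.5692*z - 0.1687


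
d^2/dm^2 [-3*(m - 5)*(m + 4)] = -6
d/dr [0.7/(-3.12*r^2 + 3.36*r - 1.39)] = (4.368*r - 2.352)/(3.12*r^2 - 3.36*r + 1.39)^2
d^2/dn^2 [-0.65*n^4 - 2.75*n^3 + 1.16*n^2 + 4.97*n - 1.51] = -7.8*n^2 - 16.5*n + 2.32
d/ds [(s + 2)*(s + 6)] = 2*s + 8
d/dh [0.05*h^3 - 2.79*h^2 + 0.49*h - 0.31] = 0.15*h^2 - 5.58*h + 0.49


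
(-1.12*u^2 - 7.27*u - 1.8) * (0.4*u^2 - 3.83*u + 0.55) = -0.448*u^4 + 1.3816*u^3 + 26.5081*u^2 + 2.8955*u - 0.99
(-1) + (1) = 0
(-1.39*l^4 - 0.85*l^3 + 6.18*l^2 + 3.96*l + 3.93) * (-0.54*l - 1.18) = 0.7506*l^5 + 2.0992*l^4 - 2.3342*l^3 - 9.4308*l^2 - 6.795*l - 4.6374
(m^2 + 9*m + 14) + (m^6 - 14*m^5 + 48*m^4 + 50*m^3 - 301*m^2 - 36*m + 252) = m^6 - 14*m^5 + 48*m^4 + 50*m^3 - 300*m^2 - 27*m + 266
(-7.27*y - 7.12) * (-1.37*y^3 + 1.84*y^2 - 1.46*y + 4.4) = 9.9599*y^4 - 3.6224*y^3 - 2.4866*y^2 - 21.5928*y - 31.328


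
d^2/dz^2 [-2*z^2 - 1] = -4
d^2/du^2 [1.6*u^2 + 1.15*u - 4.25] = 3.20000000000000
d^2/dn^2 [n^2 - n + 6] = 2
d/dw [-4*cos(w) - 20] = 4*sin(w)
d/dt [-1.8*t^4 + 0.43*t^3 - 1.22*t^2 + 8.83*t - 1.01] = -7.2*t^3 + 1.29*t^2 - 2.44*t + 8.83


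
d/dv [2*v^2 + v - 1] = 4*v + 1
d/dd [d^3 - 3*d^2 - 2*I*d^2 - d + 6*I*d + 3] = 3*d^2 - 6*d - 4*I*d - 1 + 6*I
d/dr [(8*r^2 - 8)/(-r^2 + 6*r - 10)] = 16*(3*r^2 - 11*r + 3)/(r^4 - 12*r^3 + 56*r^2 - 120*r + 100)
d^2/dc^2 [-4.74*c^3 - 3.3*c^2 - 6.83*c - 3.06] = -28.44*c - 6.6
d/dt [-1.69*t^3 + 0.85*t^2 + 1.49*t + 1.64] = -5.07*t^2 + 1.7*t + 1.49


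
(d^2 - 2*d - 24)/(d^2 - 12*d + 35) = (d^2 - 2*d - 24)/(d^2 - 12*d + 35)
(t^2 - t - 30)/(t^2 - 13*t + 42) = (t + 5)/(t - 7)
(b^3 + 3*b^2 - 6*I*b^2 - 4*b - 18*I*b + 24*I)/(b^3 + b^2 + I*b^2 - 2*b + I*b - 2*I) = (b^2 + b*(4 - 6*I) - 24*I)/(b^2 + b*(2 + I) + 2*I)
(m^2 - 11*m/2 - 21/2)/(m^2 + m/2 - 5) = (2*m^2 - 11*m - 21)/(2*m^2 + m - 10)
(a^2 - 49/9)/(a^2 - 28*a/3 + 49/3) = (a + 7/3)/(a - 7)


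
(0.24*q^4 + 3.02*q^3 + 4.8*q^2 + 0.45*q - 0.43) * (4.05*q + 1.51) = 0.972*q^5 + 12.5934*q^4 + 24.0002*q^3 + 9.0705*q^2 - 1.062*q - 0.6493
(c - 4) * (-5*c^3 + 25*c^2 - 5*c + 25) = -5*c^4 + 45*c^3 - 105*c^2 + 45*c - 100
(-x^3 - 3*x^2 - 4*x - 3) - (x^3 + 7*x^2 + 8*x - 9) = -2*x^3 - 10*x^2 - 12*x + 6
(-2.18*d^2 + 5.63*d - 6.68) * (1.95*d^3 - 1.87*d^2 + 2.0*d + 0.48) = -4.251*d^5 + 15.0551*d^4 - 27.9141*d^3 + 22.7052*d^2 - 10.6576*d - 3.2064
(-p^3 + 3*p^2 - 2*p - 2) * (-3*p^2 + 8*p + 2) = 3*p^5 - 17*p^4 + 28*p^3 - 4*p^2 - 20*p - 4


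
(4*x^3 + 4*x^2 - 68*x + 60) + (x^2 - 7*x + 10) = 4*x^3 + 5*x^2 - 75*x + 70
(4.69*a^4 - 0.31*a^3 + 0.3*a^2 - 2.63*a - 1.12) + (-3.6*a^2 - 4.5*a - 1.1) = 4.69*a^4 - 0.31*a^3 - 3.3*a^2 - 7.13*a - 2.22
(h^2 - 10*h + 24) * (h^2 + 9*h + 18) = h^4 - h^3 - 48*h^2 + 36*h + 432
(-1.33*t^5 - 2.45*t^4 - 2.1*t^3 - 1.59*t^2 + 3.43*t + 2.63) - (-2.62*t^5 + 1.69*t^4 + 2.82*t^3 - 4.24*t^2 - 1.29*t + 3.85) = 1.29*t^5 - 4.14*t^4 - 4.92*t^3 + 2.65*t^2 + 4.72*t - 1.22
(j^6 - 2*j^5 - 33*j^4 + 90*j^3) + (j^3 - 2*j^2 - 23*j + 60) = j^6 - 2*j^5 - 33*j^4 + 91*j^3 - 2*j^2 - 23*j + 60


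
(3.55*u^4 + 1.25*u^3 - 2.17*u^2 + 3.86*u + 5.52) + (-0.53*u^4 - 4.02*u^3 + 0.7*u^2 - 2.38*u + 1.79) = 3.02*u^4 - 2.77*u^3 - 1.47*u^2 + 1.48*u + 7.31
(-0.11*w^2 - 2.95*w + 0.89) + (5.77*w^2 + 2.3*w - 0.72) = 5.66*w^2 - 0.65*w + 0.17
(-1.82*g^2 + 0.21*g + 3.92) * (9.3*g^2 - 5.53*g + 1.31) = -16.926*g^4 + 12.0176*g^3 + 32.9105*g^2 - 21.4025*g + 5.1352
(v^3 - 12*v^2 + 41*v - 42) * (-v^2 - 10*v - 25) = -v^5 + 2*v^4 + 54*v^3 - 68*v^2 - 605*v + 1050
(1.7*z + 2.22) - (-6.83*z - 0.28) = 8.53*z + 2.5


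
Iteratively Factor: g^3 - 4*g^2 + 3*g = (g - 3)*(g^2 - g) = g*(g - 3)*(g - 1)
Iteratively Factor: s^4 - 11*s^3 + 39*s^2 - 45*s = (s - 5)*(s^3 - 6*s^2 + 9*s) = (s - 5)*(s - 3)*(s^2 - 3*s) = (s - 5)*(s - 3)^2*(s)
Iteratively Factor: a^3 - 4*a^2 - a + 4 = (a - 4)*(a^2 - 1) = (a - 4)*(a + 1)*(a - 1)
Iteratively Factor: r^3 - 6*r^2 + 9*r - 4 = (r - 1)*(r^2 - 5*r + 4) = (r - 1)^2*(r - 4)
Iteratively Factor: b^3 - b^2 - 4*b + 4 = (b + 2)*(b^2 - 3*b + 2) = (b - 1)*(b + 2)*(b - 2)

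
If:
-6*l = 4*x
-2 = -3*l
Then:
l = 2/3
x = -1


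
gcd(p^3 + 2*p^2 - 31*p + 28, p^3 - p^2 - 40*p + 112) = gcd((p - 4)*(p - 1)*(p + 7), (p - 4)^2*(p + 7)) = p^2 + 3*p - 28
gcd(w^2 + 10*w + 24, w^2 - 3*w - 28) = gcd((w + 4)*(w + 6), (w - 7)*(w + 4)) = w + 4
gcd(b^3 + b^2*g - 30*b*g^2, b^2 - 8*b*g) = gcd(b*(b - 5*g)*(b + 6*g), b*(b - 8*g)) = b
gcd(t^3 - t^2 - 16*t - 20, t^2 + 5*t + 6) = t + 2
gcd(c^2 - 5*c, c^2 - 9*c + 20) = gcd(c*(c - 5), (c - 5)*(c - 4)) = c - 5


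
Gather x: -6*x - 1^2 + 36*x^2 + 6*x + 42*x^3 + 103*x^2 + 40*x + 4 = 42*x^3 + 139*x^2 + 40*x + 3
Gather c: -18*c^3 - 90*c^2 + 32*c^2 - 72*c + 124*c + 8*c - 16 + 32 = -18*c^3 - 58*c^2 + 60*c + 16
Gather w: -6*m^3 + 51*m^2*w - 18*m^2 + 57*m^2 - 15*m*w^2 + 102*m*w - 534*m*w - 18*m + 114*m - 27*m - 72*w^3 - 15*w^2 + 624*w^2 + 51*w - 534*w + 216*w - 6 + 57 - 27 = -6*m^3 + 39*m^2 + 69*m - 72*w^3 + w^2*(609 - 15*m) + w*(51*m^2 - 432*m - 267) + 24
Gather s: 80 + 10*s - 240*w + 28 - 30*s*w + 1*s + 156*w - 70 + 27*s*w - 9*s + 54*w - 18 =s*(2 - 3*w) - 30*w + 20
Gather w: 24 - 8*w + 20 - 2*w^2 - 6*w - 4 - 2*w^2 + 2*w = -4*w^2 - 12*w + 40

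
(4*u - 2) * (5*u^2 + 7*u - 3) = 20*u^3 + 18*u^2 - 26*u + 6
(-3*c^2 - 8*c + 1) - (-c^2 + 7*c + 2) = -2*c^2 - 15*c - 1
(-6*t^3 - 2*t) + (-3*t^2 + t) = -6*t^3 - 3*t^2 - t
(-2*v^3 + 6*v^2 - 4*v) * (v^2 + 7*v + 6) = -2*v^5 - 8*v^4 + 26*v^3 + 8*v^2 - 24*v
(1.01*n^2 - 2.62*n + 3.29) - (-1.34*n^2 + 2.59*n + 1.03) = 2.35*n^2 - 5.21*n + 2.26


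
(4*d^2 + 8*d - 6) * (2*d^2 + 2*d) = 8*d^4 + 24*d^3 + 4*d^2 - 12*d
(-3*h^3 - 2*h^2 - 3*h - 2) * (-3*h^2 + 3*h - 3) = 9*h^5 - 3*h^4 + 12*h^3 + 3*h^2 + 3*h + 6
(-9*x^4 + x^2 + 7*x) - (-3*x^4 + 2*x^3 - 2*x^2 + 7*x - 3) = -6*x^4 - 2*x^3 + 3*x^2 + 3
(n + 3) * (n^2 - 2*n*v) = n^3 - 2*n^2*v + 3*n^2 - 6*n*v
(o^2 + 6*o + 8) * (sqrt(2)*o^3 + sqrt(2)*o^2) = sqrt(2)*o^5 + 7*sqrt(2)*o^4 + 14*sqrt(2)*o^3 + 8*sqrt(2)*o^2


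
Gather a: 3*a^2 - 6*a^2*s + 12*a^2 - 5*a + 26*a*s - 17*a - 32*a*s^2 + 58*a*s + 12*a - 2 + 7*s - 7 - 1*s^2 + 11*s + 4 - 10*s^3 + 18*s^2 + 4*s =a^2*(15 - 6*s) + a*(-32*s^2 + 84*s - 10) - 10*s^3 + 17*s^2 + 22*s - 5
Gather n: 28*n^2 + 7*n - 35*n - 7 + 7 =28*n^2 - 28*n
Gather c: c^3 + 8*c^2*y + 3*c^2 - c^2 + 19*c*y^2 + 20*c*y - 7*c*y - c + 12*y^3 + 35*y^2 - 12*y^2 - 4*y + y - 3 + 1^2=c^3 + c^2*(8*y + 2) + c*(19*y^2 + 13*y - 1) + 12*y^3 + 23*y^2 - 3*y - 2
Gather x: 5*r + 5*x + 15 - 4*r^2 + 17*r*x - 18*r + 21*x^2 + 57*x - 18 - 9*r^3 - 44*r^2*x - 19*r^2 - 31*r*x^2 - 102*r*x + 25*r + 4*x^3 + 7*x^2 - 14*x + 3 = -9*r^3 - 23*r^2 + 12*r + 4*x^3 + x^2*(28 - 31*r) + x*(-44*r^2 - 85*r + 48)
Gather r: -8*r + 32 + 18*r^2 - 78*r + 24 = 18*r^2 - 86*r + 56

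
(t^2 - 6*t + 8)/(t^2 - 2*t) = (t - 4)/t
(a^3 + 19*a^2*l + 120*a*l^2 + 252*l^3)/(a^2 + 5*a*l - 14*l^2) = (a^2 + 12*a*l + 36*l^2)/(a - 2*l)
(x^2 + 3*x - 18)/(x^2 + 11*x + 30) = (x - 3)/(x + 5)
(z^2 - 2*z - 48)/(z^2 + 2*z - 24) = (z - 8)/(z - 4)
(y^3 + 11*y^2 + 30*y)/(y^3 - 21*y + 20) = y*(y + 6)/(y^2 - 5*y + 4)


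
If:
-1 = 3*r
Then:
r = -1/3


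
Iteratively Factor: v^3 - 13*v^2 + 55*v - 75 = (v - 3)*(v^2 - 10*v + 25) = (v - 5)*(v - 3)*(v - 5)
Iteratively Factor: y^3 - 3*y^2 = (y)*(y^2 - 3*y) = y*(y - 3)*(y)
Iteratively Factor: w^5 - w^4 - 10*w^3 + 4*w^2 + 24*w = (w + 2)*(w^4 - 3*w^3 - 4*w^2 + 12*w) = w*(w + 2)*(w^3 - 3*w^2 - 4*w + 12) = w*(w - 3)*(w + 2)*(w^2 - 4) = w*(w - 3)*(w + 2)^2*(w - 2)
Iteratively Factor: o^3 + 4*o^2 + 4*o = (o)*(o^2 + 4*o + 4) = o*(o + 2)*(o + 2)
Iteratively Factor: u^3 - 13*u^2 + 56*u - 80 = (u - 4)*(u^2 - 9*u + 20) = (u - 4)^2*(u - 5)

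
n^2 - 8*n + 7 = (n - 7)*(n - 1)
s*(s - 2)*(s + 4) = s^3 + 2*s^2 - 8*s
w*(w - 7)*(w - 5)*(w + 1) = w^4 - 11*w^3 + 23*w^2 + 35*w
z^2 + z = z*(z + 1)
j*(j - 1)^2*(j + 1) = j^4 - j^3 - j^2 + j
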